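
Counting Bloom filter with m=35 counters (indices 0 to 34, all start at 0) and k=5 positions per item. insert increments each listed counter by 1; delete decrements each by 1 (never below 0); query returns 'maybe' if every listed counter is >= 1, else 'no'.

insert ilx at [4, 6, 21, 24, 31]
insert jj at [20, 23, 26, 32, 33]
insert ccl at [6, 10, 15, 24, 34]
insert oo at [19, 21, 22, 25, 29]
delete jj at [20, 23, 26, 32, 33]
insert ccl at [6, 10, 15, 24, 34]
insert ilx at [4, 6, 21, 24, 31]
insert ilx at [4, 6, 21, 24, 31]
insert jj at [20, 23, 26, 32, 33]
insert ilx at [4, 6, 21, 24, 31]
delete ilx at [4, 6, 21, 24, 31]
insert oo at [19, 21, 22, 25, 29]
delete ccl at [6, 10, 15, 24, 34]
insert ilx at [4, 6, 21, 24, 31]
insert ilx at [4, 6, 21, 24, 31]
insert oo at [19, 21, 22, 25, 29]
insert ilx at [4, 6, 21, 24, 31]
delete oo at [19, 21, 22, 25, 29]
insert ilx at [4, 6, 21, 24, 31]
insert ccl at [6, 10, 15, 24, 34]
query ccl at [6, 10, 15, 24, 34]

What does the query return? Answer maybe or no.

Answer: maybe

Derivation:
Step 1: insert ilx at [4, 6, 21, 24, 31] -> counters=[0,0,0,0,1,0,1,0,0,0,0,0,0,0,0,0,0,0,0,0,0,1,0,0,1,0,0,0,0,0,0,1,0,0,0]
Step 2: insert jj at [20, 23, 26, 32, 33] -> counters=[0,0,0,0,1,0,1,0,0,0,0,0,0,0,0,0,0,0,0,0,1,1,0,1,1,0,1,0,0,0,0,1,1,1,0]
Step 3: insert ccl at [6, 10, 15, 24, 34] -> counters=[0,0,0,0,1,0,2,0,0,0,1,0,0,0,0,1,0,0,0,0,1,1,0,1,2,0,1,0,0,0,0,1,1,1,1]
Step 4: insert oo at [19, 21, 22, 25, 29] -> counters=[0,0,0,0,1,0,2,0,0,0,1,0,0,0,0,1,0,0,0,1,1,2,1,1,2,1,1,0,0,1,0,1,1,1,1]
Step 5: delete jj at [20, 23, 26, 32, 33] -> counters=[0,0,0,0,1,0,2,0,0,0,1,0,0,0,0,1,0,0,0,1,0,2,1,0,2,1,0,0,0,1,0,1,0,0,1]
Step 6: insert ccl at [6, 10, 15, 24, 34] -> counters=[0,0,0,0,1,0,3,0,0,0,2,0,0,0,0,2,0,0,0,1,0,2,1,0,3,1,0,0,0,1,0,1,0,0,2]
Step 7: insert ilx at [4, 6, 21, 24, 31] -> counters=[0,0,0,0,2,0,4,0,0,0,2,0,0,0,0,2,0,0,0,1,0,3,1,0,4,1,0,0,0,1,0,2,0,0,2]
Step 8: insert ilx at [4, 6, 21, 24, 31] -> counters=[0,0,0,0,3,0,5,0,0,0,2,0,0,0,0,2,0,0,0,1,0,4,1,0,5,1,0,0,0,1,0,3,0,0,2]
Step 9: insert jj at [20, 23, 26, 32, 33] -> counters=[0,0,0,0,3,0,5,0,0,0,2,0,0,0,0,2,0,0,0,1,1,4,1,1,5,1,1,0,0,1,0,3,1,1,2]
Step 10: insert ilx at [4, 6, 21, 24, 31] -> counters=[0,0,0,0,4,0,6,0,0,0,2,0,0,0,0,2,0,0,0,1,1,5,1,1,6,1,1,0,0,1,0,4,1,1,2]
Step 11: delete ilx at [4, 6, 21, 24, 31] -> counters=[0,0,0,0,3,0,5,0,0,0,2,0,0,0,0,2,0,0,0,1,1,4,1,1,5,1,1,0,0,1,0,3,1,1,2]
Step 12: insert oo at [19, 21, 22, 25, 29] -> counters=[0,0,0,0,3,0,5,0,0,0,2,0,0,0,0,2,0,0,0,2,1,5,2,1,5,2,1,0,0,2,0,3,1,1,2]
Step 13: delete ccl at [6, 10, 15, 24, 34] -> counters=[0,0,0,0,3,0,4,0,0,0,1,0,0,0,0,1,0,0,0,2,1,5,2,1,4,2,1,0,0,2,0,3,1,1,1]
Step 14: insert ilx at [4, 6, 21, 24, 31] -> counters=[0,0,0,0,4,0,5,0,0,0,1,0,0,0,0,1,0,0,0,2,1,6,2,1,5,2,1,0,0,2,0,4,1,1,1]
Step 15: insert ilx at [4, 6, 21, 24, 31] -> counters=[0,0,0,0,5,0,6,0,0,0,1,0,0,0,0,1,0,0,0,2,1,7,2,1,6,2,1,0,0,2,0,5,1,1,1]
Step 16: insert oo at [19, 21, 22, 25, 29] -> counters=[0,0,0,0,5,0,6,0,0,0,1,0,0,0,0,1,0,0,0,3,1,8,3,1,6,3,1,0,0,3,0,5,1,1,1]
Step 17: insert ilx at [4, 6, 21, 24, 31] -> counters=[0,0,0,0,6,0,7,0,0,0,1,0,0,0,0,1,0,0,0,3,1,9,3,1,7,3,1,0,0,3,0,6,1,1,1]
Step 18: delete oo at [19, 21, 22, 25, 29] -> counters=[0,0,0,0,6,0,7,0,0,0,1,0,0,0,0,1,0,0,0,2,1,8,2,1,7,2,1,0,0,2,0,6,1,1,1]
Step 19: insert ilx at [4, 6, 21, 24, 31] -> counters=[0,0,0,0,7,0,8,0,0,0,1,0,0,0,0,1,0,0,0,2,1,9,2,1,8,2,1,0,0,2,0,7,1,1,1]
Step 20: insert ccl at [6, 10, 15, 24, 34] -> counters=[0,0,0,0,7,0,9,0,0,0,2,0,0,0,0,2,0,0,0,2,1,9,2,1,9,2,1,0,0,2,0,7,1,1,2]
Query ccl: check counters[6]=9 counters[10]=2 counters[15]=2 counters[24]=9 counters[34]=2 -> maybe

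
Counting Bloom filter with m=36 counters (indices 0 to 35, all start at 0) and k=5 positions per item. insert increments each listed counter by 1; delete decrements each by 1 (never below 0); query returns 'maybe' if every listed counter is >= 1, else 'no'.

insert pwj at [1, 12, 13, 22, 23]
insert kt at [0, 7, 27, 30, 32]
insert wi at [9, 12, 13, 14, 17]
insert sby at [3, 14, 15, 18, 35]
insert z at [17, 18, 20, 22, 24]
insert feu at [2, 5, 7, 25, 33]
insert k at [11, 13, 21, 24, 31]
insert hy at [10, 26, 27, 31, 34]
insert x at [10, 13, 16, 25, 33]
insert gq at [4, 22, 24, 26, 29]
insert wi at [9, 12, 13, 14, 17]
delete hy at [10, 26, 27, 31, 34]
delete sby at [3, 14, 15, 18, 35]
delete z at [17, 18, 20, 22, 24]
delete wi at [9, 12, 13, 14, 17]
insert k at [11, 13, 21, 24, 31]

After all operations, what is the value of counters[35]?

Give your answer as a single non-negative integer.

Step 1: insert pwj at [1, 12, 13, 22, 23] -> counters=[0,1,0,0,0,0,0,0,0,0,0,0,1,1,0,0,0,0,0,0,0,0,1,1,0,0,0,0,0,0,0,0,0,0,0,0]
Step 2: insert kt at [0, 7, 27, 30, 32] -> counters=[1,1,0,0,0,0,0,1,0,0,0,0,1,1,0,0,0,0,0,0,0,0,1,1,0,0,0,1,0,0,1,0,1,0,0,0]
Step 3: insert wi at [9, 12, 13, 14, 17] -> counters=[1,1,0,0,0,0,0,1,0,1,0,0,2,2,1,0,0,1,0,0,0,0,1,1,0,0,0,1,0,0,1,0,1,0,0,0]
Step 4: insert sby at [3, 14, 15, 18, 35] -> counters=[1,1,0,1,0,0,0,1,0,1,0,0,2,2,2,1,0,1,1,0,0,0,1,1,0,0,0,1,0,0,1,0,1,0,0,1]
Step 5: insert z at [17, 18, 20, 22, 24] -> counters=[1,1,0,1,0,0,0,1,0,1,0,0,2,2,2,1,0,2,2,0,1,0,2,1,1,0,0,1,0,0,1,0,1,0,0,1]
Step 6: insert feu at [2, 5, 7, 25, 33] -> counters=[1,1,1,1,0,1,0,2,0,1,0,0,2,2,2,1,0,2,2,0,1,0,2,1,1,1,0,1,0,0,1,0,1,1,0,1]
Step 7: insert k at [11, 13, 21, 24, 31] -> counters=[1,1,1,1,0,1,0,2,0,1,0,1,2,3,2,1,0,2,2,0,1,1,2,1,2,1,0,1,0,0,1,1,1,1,0,1]
Step 8: insert hy at [10, 26, 27, 31, 34] -> counters=[1,1,1,1,0,1,0,2,0,1,1,1,2,3,2,1,0,2,2,0,1,1,2,1,2,1,1,2,0,0,1,2,1,1,1,1]
Step 9: insert x at [10, 13, 16, 25, 33] -> counters=[1,1,1,1,0,1,0,2,0,1,2,1,2,4,2,1,1,2,2,0,1,1,2,1,2,2,1,2,0,0,1,2,1,2,1,1]
Step 10: insert gq at [4, 22, 24, 26, 29] -> counters=[1,1,1,1,1,1,0,2,0,1,2,1,2,4,2,1,1,2,2,0,1,1,3,1,3,2,2,2,0,1,1,2,1,2,1,1]
Step 11: insert wi at [9, 12, 13, 14, 17] -> counters=[1,1,1,1,1,1,0,2,0,2,2,1,3,5,3,1,1,3,2,0,1,1,3,1,3,2,2,2,0,1,1,2,1,2,1,1]
Step 12: delete hy at [10, 26, 27, 31, 34] -> counters=[1,1,1,1,1,1,0,2,0,2,1,1,3,5,3,1,1,3,2,0,1,1,3,1,3,2,1,1,0,1,1,1,1,2,0,1]
Step 13: delete sby at [3, 14, 15, 18, 35] -> counters=[1,1,1,0,1,1,0,2,0,2,1,1,3,5,2,0,1,3,1,0,1,1,3,1,3,2,1,1,0,1,1,1,1,2,0,0]
Step 14: delete z at [17, 18, 20, 22, 24] -> counters=[1,1,1,0,1,1,0,2,0,2,1,1,3,5,2,0,1,2,0,0,0,1,2,1,2,2,1,1,0,1,1,1,1,2,0,0]
Step 15: delete wi at [9, 12, 13, 14, 17] -> counters=[1,1,1,0,1,1,0,2,0,1,1,1,2,4,1,0,1,1,0,0,0,1,2,1,2,2,1,1,0,1,1,1,1,2,0,0]
Step 16: insert k at [11, 13, 21, 24, 31] -> counters=[1,1,1,0,1,1,0,2,0,1,1,2,2,5,1,0,1,1,0,0,0,2,2,1,3,2,1,1,0,1,1,2,1,2,0,0]
Final counters=[1,1,1,0,1,1,0,2,0,1,1,2,2,5,1,0,1,1,0,0,0,2,2,1,3,2,1,1,0,1,1,2,1,2,0,0] -> counters[35]=0

Answer: 0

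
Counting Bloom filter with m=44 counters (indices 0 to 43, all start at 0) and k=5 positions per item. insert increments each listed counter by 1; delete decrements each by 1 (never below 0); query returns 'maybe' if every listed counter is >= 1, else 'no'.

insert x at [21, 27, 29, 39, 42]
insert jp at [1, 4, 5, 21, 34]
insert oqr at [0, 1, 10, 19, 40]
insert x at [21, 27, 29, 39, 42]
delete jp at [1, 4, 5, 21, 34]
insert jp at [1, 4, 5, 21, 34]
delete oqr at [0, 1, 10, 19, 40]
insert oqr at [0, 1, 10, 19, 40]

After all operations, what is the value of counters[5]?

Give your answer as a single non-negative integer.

Step 1: insert x at [21, 27, 29, 39, 42] -> counters=[0,0,0,0,0,0,0,0,0,0,0,0,0,0,0,0,0,0,0,0,0,1,0,0,0,0,0,1,0,1,0,0,0,0,0,0,0,0,0,1,0,0,1,0]
Step 2: insert jp at [1, 4, 5, 21, 34] -> counters=[0,1,0,0,1,1,0,0,0,0,0,0,0,0,0,0,0,0,0,0,0,2,0,0,0,0,0,1,0,1,0,0,0,0,1,0,0,0,0,1,0,0,1,0]
Step 3: insert oqr at [0, 1, 10, 19, 40] -> counters=[1,2,0,0,1,1,0,0,0,0,1,0,0,0,0,0,0,0,0,1,0,2,0,0,0,0,0,1,0,1,0,0,0,0,1,0,0,0,0,1,1,0,1,0]
Step 4: insert x at [21, 27, 29, 39, 42] -> counters=[1,2,0,0,1,1,0,0,0,0,1,0,0,0,0,0,0,0,0,1,0,3,0,0,0,0,0,2,0,2,0,0,0,0,1,0,0,0,0,2,1,0,2,0]
Step 5: delete jp at [1, 4, 5, 21, 34] -> counters=[1,1,0,0,0,0,0,0,0,0,1,0,0,0,0,0,0,0,0,1,0,2,0,0,0,0,0,2,0,2,0,0,0,0,0,0,0,0,0,2,1,0,2,0]
Step 6: insert jp at [1, 4, 5, 21, 34] -> counters=[1,2,0,0,1,1,0,0,0,0,1,0,0,0,0,0,0,0,0,1,0,3,0,0,0,0,0,2,0,2,0,0,0,0,1,0,0,0,0,2,1,0,2,0]
Step 7: delete oqr at [0, 1, 10, 19, 40] -> counters=[0,1,0,0,1,1,0,0,0,0,0,0,0,0,0,0,0,0,0,0,0,3,0,0,0,0,0,2,0,2,0,0,0,0,1,0,0,0,0,2,0,0,2,0]
Step 8: insert oqr at [0, 1, 10, 19, 40] -> counters=[1,2,0,0,1,1,0,0,0,0,1,0,0,0,0,0,0,0,0,1,0,3,0,0,0,0,0,2,0,2,0,0,0,0,1,0,0,0,0,2,1,0,2,0]
Final counters=[1,2,0,0,1,1,0,0,0,0,1,0,0,0,0,0,0,0,0,1,0,3,0,0,0,0,0,2,0,2,0,0,0,0,1,0,0,0,0,2,1,0,2,0] -> counters[5]=1

Answer: 1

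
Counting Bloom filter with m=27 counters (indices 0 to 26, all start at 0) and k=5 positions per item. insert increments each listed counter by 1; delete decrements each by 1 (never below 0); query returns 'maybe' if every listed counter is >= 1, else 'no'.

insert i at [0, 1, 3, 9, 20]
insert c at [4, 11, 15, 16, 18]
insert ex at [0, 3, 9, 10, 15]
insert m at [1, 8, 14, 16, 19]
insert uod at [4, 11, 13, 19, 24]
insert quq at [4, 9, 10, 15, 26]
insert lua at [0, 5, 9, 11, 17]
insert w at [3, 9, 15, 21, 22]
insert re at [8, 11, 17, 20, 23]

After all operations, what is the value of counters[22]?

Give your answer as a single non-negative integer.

Step 1: insert i at [0, 1, 3, 9, 20] -> counters=[1,1,0,1,0,0,0,0,0,1,0,0,0,0,0,0,0,0,0,0,1,0,0,0,0,0,0]
Step 2: insert c at [4, 11, 15, 16, 18] -> counters=[1,1,0,1,1,0,0,0,0,1,0,1,0,0,0,1,1,0,1,0,1,0,0,0,0,0,0]
Step 3: insert ex at [0, 3, 9, 10, 15] -> counters=[2,1,0,2,1,0,0,0,0,2,1,1,0,0,0,2,1,0,1,0,1,0,0,0,0,0,0]
Step 4: insert m at [1, 8, 14, 16, 19] -> counters=[2,2,0,2,1,0,0,0,1,2,1,1,0,0,1,2,2,0,1,1,1,0,0,0,0,0,0]
Step 5: insert uod at [4, 11, 13, 19, 24] -> counters=[2,2,0,2,2,0,0,0,1,2,1,2,0,1,1,2,2,0,1,2,1,0,0,0,1,0,0]
Step 6: insert quq at [4, 9, 10, 15, 26] -> counters=[2,2,0,2,3,0,0,0,1,3,2,2,0,1,1,3,2,0,1,2,1,0,0,0,1,0,1]
Step 7: insert lua at [0, 5, 9, 11, 17] -> counters=[3,2,0,2,3,1,0,0,1,4,2,3,0,1,1,3,2,1,1,2,1,0,0,0,1,0,1]
Step 8: insert w at [3, 9, 15, 21, 22] -> counters=[3,2,0,3,3,1,0,0,1,5,2,3,0,1,1,4,2,1,1,2,1,1,1,0,1,0,1]
Step 9: insert re at [8, 11, 17, 20, 23] -> counters=[3,2,0,3,3,1,0,0,2,5,2,4,0,1,1,4,2,2,1,2,2,1,1,1,1,0,1]
Final counters=[3,2,0,3,3,1,0,0,2,5,2,4,0,1,1,4,2,2,1,2,2,1,1,1,1,0,1] -> counters[22]=1

Answer: 1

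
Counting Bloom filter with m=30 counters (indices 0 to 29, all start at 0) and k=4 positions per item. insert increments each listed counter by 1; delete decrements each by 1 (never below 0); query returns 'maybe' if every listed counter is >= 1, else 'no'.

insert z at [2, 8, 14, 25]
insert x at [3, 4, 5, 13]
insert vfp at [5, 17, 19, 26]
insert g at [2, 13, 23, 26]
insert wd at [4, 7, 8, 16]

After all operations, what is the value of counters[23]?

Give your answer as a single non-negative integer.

Step 1: insert z at [2, 8, 14, 25] -> counters=[0,0,1,0,0,0,0,0,1,0,0,0,0,0,1,0,0,0,0,0,0,0,0,0,0,1,0,0,0,0]
Step 2: insert x at [3, 4, 5, 13] -> counters=[0,0,1,1,1,1,0,0,1,0,0,0,0,1,1,0,0,0,0,0,0,0,0,0,0,1,0,0,0,0]
Step 3: insert vfp at [5, 17, 19, 26] -> counters=[0,0,1,1,1,2,0,0,1,0,0,0,0,1,1,0,0,1,0,1,0,0,0,0,0,1,1,0,0,0]
Step 4: insert g at [2, 13, 23, 26] -> counters=[0,0,2,1,1,2,0,0,1,0,0,0,0,2,1,0,0,1,0,1,0,0,0,1,0,1,2,0,0,0]
Step 5: insert wd at [4, 7, 8, 16] -> counters=[0,0,2,1,2,2,0,1,2,0,0,0,0,2,1,0,1,1,0,1,0,0,0,1,0,1,2,0,0,0]
Final counters=[0,0,2,1,2,2,0,1,2,0,0,0,0,2,1,0,1,1,0,1,0,0,0,1,0,1,2,0,0,0] -> counters[23]=1

Answer: 1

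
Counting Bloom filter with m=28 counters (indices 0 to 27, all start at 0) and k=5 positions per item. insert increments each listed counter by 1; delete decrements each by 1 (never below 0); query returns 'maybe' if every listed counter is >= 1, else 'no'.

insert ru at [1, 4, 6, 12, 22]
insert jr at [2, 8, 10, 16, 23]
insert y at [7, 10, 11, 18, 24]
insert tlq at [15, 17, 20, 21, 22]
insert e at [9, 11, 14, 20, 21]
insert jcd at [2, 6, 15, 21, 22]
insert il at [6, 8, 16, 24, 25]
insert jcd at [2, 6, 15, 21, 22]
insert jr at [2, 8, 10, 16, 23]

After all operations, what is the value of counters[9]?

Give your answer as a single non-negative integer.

Step 1: insert ru at [1, 4, 6, 12, 22] -> counters=[0,1,0,0,1,0,1,0,0,0,0,0,1,0,0,0,0,0,0,0,0,0,1,0,0,0,0,0]
Step 2: insert jr at [2, 8, 10, 16, 23] -> counters=[0,1,1,0,1,0,1,0,1,0,1,0,1,0,0,0,1,0,0,0,0,0,1,1,0,0,0,0]
Step 3: insert y at [7, 10, 11, 18, 24] -> counters=[0,1,1,0,1,0,1,1,1,0,2,1,1,0,0,0,1,0,1,0,0,0,1,1,1,0,0,0]
Step 4: insert tlq at [15, 17, 20, 21, 22] -> counters=[0,1,1,0,1,0,1,1,1,0,2,1,1,0,0,1,1,1,1,0,1,1,2,1,1,0,0,0]
Step 5: insert e at [9, 11, 14, 20, 21] -> counters=[0,1,1,0,1,0,1,1,1,1,2,2,1,0,1,1,1,1,1,0,2,2,2,1,1,0,0,0]
Step 6: insert jcd at [2, 6, 15, 21, 22] -> counters=[0,1,2,0,1,0,2,1,1,1,2,2,1,0,1,2,1,1,1,0,2,3,3,1,1,0,0,0]
Step 7: insert il at [6, 8, 16, 24, 25] -> counters=[0,1,2,0,1,0,3,1,2,1,2,2,1,0,1,2,2,1,1,0,2,3,3,1,2,1,0,0]
Step 8: insert jcd at [2, 6, 15, 21, 22] -> counters=[0,1,3,0,1,0,4,1,2,1,2,2,1,0,1,3,2,1,1,0,2,4,4,1,2,1,0,0]
Step 9: insert jr at [2, 8, 10, 16, 23] -> counters=[0,1,4,0,1,0,4,1,3,1,3,2,1,0,1,3,3,1,1,0,2,4,4,2,2,1,0,0]
Final counters=[0,1,4,0,1,0,4,1,3,1,3,2,1,0,1,3,3,1,1,0,2,4,4,2,2,1,0,0] -> counters[9]=1

Answer: 1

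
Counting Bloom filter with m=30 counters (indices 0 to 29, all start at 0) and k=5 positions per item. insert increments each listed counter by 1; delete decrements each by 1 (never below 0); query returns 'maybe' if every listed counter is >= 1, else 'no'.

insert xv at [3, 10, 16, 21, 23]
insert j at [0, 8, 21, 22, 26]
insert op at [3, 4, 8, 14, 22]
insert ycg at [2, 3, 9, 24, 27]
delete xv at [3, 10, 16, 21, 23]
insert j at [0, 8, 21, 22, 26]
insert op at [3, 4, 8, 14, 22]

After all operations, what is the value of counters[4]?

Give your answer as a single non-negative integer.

Step 1: insert xv at [3, 10, 16, 21, 23] -> counters=[0,0,0,1,0,0,0,0,0,0,1,0,0,0,0,0,1,0,0,0,0,1,0,1,0,0,0,0,0,0]
Step 2: insert j at [0, 8, 21, 22, 26] -> counters=[1,0,0,1,0,0,0,0,1,0,1,0,0,0,0,0,1,0,0,0,0,2,1,1,0,0,1,0,0,0]
Step 3: insert op at [3, 4, 8, 14, 22] -> counters=[1,0,0,2,1,0,0,0,2,0,1,0,0,0,1,0,1,0,0,0,0,2,2,1,0,0,1,0,0,0]
Step 4: insert ycg at [2, 3, 9, 24, 27] -> counters=[1,0,1,3,1,0,0,0,2,1,1,0,0,0,1,0,1,0,0,0,0,2,2,1,1,0,1,1,0,0]
Step 5: delete xv at [3, 10, 16, 21, 23] -> counters=[1,0,1,2,1,0,0,0,2,1,0,0,0,0,1,0,0,0,0,0,0,1,2,0,1,0,1,1,0,0]
Step 6: insert j at [0, 8, 21, 22, 26] -> counters=[2,0,1,2,1,0,0,0,3,1,0,0,0,0,1,0,0,0,0,0,0,2,3,0,1,0,2,1,0,0]
Step 7: insert op at [3, 4, 8, 14, 22] -> counters=[2,0,1,3,2,0,0,0,4,1,0,0,0,0,2,0,0,0,0,0,0,2,4,0,1,0,2,1,0,0]
Final counters=[2,0,1,3,2,0,0,0,4,1,0,0,0,0,2,0,0,0,0,0,0,2,4,0,1,0,2,1,0,0] -> counters[4]=2

Answer: 2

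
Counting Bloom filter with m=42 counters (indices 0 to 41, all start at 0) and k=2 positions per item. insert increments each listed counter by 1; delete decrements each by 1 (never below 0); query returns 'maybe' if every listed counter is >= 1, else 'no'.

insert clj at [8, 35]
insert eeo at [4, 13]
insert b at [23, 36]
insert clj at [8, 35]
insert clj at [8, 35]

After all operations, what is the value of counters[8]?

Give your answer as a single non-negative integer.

Step 1: insert clj at [8, 35] -> counters=[0,0,0,0,0,0,0,0,1,0,0,0,0,0,0,0,0,0,0,0,0,0,0,0,0,0,0,0,0,0,0,0,0,0,0,1,0,0,0,0,0,0]
Step 2: insert eeo at [4, 13] -> counters=[0,0,0,0,1,0,0,0,1,0,0,0,0,1,0,0,0,0,0,0,0,0,0,0,0,0,0,0,0,0,0,0,0,0,0,1,0,0,0,0,0,0]
Step 3: insert b at [23, 36] -> counters=[0,0,0,0,1,0,0,0,1,0,0,0,0,1,0,0,0,0,0,0,0,0,0,1,0,0,0,0,0,0,0,0,0,0,0,1,1,0,0,0,0,0]
Step 4: insert clj at [8, 35] -> counters=[0,0,0,0,1,0,0,0,2,0,0,0,0,1,0,0,0,0,0,0,0,0,0,1,0,0,0,0,0,0,0,0,0,0,0,2,1,0,0,0,0,0]
Step 5: insert clj at [8, 35] -> counters=[0,0,0,0,1,0,0,0,3,0,0,0,0,1,0,0,0,0,0,0,0,0,0,1,0,0,0,0,0,0,0,0,0,0,0,3,1,0,0,0,0,0]
Final counters=[0,0,0,0,1,0,0,0,3,0,0,0,0,1,0,0,0,0,0,0,0,0,0,1,0,0,0,0,0,0,0,0,0,0,0,3,1,0,0,0,0,0] -> counters[8]=3

Answer: 3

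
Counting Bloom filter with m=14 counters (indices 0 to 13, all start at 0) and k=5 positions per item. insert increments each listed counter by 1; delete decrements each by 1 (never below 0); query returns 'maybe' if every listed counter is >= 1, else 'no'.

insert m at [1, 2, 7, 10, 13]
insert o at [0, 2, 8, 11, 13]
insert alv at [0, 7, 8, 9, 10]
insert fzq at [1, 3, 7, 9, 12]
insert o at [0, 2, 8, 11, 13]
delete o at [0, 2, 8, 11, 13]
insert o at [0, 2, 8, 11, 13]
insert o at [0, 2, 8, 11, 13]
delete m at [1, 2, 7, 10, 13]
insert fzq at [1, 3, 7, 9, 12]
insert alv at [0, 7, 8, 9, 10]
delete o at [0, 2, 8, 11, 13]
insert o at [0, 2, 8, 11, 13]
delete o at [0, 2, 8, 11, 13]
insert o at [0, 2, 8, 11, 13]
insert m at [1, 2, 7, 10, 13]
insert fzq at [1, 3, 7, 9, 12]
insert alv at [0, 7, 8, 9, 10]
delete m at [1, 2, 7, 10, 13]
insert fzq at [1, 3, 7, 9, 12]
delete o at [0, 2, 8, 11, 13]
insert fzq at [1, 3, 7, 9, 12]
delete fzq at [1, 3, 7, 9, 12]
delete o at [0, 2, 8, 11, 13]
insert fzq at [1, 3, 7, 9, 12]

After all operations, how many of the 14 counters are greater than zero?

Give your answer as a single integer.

Step 1: insert m at [1, 2, 7, 10, 13] -> counters=[0,1,1,0,0,0,0,1,0,0,1,0,0,1]
Step 2: insert o at [0, 2, 8, 11, 13] -> counters=[1,1,2,0,0,0,0,1,1,0,1,1,0,2]
Step 3: insert alv at [0, 7, 8, 9, 10] -> counters=[2,1,2,0,0,0,0,2,2,1,2,1,0,2]
Step 4: insert fzq at [1, 3, 7, 9, 12] -> counters=[2,2,2,1,0,0,0,3,2,2,2,1,1,2]
Step 5: insert o at [0, 2, 8, 11, 13] -> counters=[3,2,3,1,0,0,0,3,3,2,2,2,1,3]
Step 6: delete o at [0, 2, 8, 11, 13] -> counters=[2,2,2,1,0,0,0,3,2,2,2,1,1,2]
Step 7: insert o at [0, 2, 8, 11, 13] -> counters=[3,2,3,1,0,0,0,3,3,2,2,2,1,3]
Step 8: insert o at [0, 2, 8, 11, 13] -> counters=[4,2,4,1,0,0,0,3,4,2,2,3,1,4]
Step 9: delete m at [1, 2, 7, 10, 13] -> counters=[4,1,3,1,0,0,0,2,4,2,1,3,1,3]
Step 10: insert fzq at [1, 3, 7, 9, 12] -> counters=[4,2,3,2,0,0,0,3,4,3,1,3,2,3]
Step 11: insert alv at [0, 7, 8, 9, 10] -> counters=[5,2,3,2,0,0,0,4,5,4,2,3,2,3]
Step 12: delete o at [0, 2, 8, 11, 13] -> counters=[4,2,2,2,0,0,0,4,4,4,2,2,2,2]
Step 13: insert o at [0, 2, 8, 11, 13] -> counters=[5,2,3,2,0,0,0,4,5,4,2,3,2,3]
Step 14: delete o at [0, 2, 8, 11, 13] -> counters=[4,2,2,2,0,0,0,4,4,4,2,2,2,2]
Step 15: insert o at [0, 2, 8, 11, 13] -> counters=[5,2,3,2,0,0,0,4,5,4,2,3,2,3]
Step 16: insert m at [1, 2, 7, 10, 13] -> counters=[5,3,4,2,0,0,0,5,5,4,3,3,2,4]
Step 17: insert fzq at [1, 3, 7, 9, 12] -> counters=[5,4,4,3,0,0,0,6,5,5,3,3,3,4]
Step 18: insert alv at [0, 7, 8, 9, 10] -> counters=[6,4,4,3,0,0,0,7,6,6,4,3,3,4]
Step 19: delete m at [1, 2, 7, 10, 13] -> counters=[6,3,3,3,0,0,0,6,6,6,3,3,3,3]
Step 20: insert fzq at [1, 3, 7, 9, 12] -> counters=[6,4,3,4,0,0,0,7,6,7,3,3,4,3]
Step 21: delete o at [0, 2, 8, 11, 13] -> counters=[5,4,2,4,0,0,0,7,5,7,3,2,4,2]
Step 22: insert fzq at [1, 3, 7, 9, 12] -> counters=[5,5,2,5,0,0,0,8,5,8,3,2,5,2]
Step 23: delete fzq at [1, 3, 7, 9, 12] -> counters=[5,4,2,4,0,0,0,7,5,7,3,2,4,2]
Step 24: delete o at [0, 2, 8, 11, 13] -> counters=[4,4,1,4,0,0,0,7,4,7,3,1,4,1]
Step 25: insert fzq at [1, 3, 7, 9, 12] -> counters=[4,5,1,5,0,0,0,8,4,8,3,1,5,1]
Final counters=[4,5,1,5,0,0,0,8,4,8,3,1,5,1] -> 11 nonzero

Answer: 11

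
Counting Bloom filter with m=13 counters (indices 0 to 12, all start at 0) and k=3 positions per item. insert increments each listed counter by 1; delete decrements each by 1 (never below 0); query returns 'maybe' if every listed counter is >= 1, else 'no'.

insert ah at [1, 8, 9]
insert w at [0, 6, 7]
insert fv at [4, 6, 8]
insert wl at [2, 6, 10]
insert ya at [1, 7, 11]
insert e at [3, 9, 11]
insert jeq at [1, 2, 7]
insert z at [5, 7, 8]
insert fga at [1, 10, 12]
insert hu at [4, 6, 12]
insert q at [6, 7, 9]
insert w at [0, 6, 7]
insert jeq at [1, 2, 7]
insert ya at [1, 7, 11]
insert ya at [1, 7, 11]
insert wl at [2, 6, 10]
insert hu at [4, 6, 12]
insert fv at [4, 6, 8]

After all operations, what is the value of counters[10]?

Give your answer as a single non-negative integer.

Step 1: insert ah at [1, 8, 9] -> counters=[0,1,0,0,0,0,0,0,1,1,0,0,0]
Step 2: insert w at [0, 6, 7] -> counters=[1,1,0,0,0,0,1,1,1,1,0,0,0]
Step 3: insert fv at [4, 6, 8] -> counters=[1,1,0,0,1,0,2,1,2,1,0,0,0]
Step 4: insert wl at [2, 6, 10] -> counters=[1,1,1,0,1,0,3,1,2,1,1,0,0]
Step 5: insert ya at [1, 7, 11] -> counters=[1,2,1,0,1,0,3,2,2,1,1,1,0]
Step 6: insert e at [3, 9, 11] -> counters=[1,2,1,1,1,0,3,2,2,2,1,2,0]
Step 7: insert jeq at [1, 2, 7] -> counters=[1,3,2,1,1,0,3,3,2,2,1,2,0]
Step 8: insert z at [5, 7, 8] -> counters=[1,3,2,1,1,1,3,4,3,2,1,2,0]
Step 9: insert fga at [1, 10, 12] -> counters=[1,4,2,1,1,1,3,4,3,2,2,2,1]
Step 10: insert hu at [4, 6, 12] -> counters=[1,4,2,1,2,1,4,4,3,2,2,2,2]
Step 11: insert q at [6, 7, 9] -> counters=[1,4,2,1,2,1,5,5,3,3,2,2,2]
Step 12: insert w at [0, 6, 7] -> counters=[2,4,2,1,2,1,6,6,3,3,2,2,2]
Step 13: insert jeq at [1, 2, 7] -> counters=[2,5,3,1,2,1,6,7,3,3,2,2,2]
Step 14: insert ya at [1, 7, 11] -> counters=[2,6,3,1,2,1,6,8,3,3,2,3,2]
Step 15: insert ya at [1, 7, 11] -> counters=[2,7,3,1,2,1,6,9,3,3,2,4,2]
Step 16: insert wl at [2, 6, 10] -> counters=[2,7,4,1,2,1,7,9,3,3,3,4,2]
Step 17: insert hu at [4, 6, 12] -> counters=[2,7,4,1,3,1,8,9,3,3,3,4,3]
Step 18: insert fv at [4, 6, 8] -> counters=[2,7,4,1,4,1,9,9,4,3,3,4,3]
Final counters=[2,7,4,1,4,1,9,9,4,3,3,4,3] -> counters[10]=3

Answer: 3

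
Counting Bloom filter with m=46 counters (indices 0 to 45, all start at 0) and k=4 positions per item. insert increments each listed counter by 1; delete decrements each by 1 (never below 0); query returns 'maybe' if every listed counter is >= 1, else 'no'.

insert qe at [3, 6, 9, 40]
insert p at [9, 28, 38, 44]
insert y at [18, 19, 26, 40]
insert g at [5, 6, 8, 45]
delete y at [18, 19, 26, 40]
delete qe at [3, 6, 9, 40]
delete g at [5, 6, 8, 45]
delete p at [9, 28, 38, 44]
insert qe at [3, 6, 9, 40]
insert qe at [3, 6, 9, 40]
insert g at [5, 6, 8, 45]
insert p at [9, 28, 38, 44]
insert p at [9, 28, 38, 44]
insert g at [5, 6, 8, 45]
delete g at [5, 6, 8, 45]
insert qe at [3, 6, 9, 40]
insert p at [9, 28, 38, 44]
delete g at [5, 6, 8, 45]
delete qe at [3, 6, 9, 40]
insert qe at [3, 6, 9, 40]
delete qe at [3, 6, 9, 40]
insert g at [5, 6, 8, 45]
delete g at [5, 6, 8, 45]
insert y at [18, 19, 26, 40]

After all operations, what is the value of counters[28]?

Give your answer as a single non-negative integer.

Answer: 3

Derivation:
Step 1: insert qe at [3, 6, 9, 40] -> counters=[0,0,0,1,0,0,1,0,0,1,0,0,0,0,0,0,0,0,0,0,0,0,0,0,0,0,0,0,0,0,0,0,0,0,0,0,0,0,0,0,1,0,0,0,0,0]
Step 2: insert p at [9, 28, 38, 44] -> counters=[0,0,0,1,0,0,1,0,0,2,0,0,0,0,0,0,0,0,0,0,0,0,0,0,0,0,0,0,1,0,0,0,0,0,0,0,0,0,1,0,1,0,0,0,1,0]
Step 3: insert y at [18, 19, 26, 40] -> counters=[0,0,0,1,0,0,1,0,0,2,0,0,0,0,0,0,0,0,1,1,0,0,0,0,0,0,1,0,1,0,0,0,0,0,0,0,0,0,1,0,2,0,0,0,1,0]
Step 4: insert g at [5, 6, 8, 45] -> counters=[0,0,0,1,0,1,2,0,1,2,0,0,0,0,0,0,0,0,1,1,0,0,0,0,0,0,1,0,1,0,0,0,0,0,0,0,0,0,1,0,2,0,0,0,1,1]
Step 5: delete y at [18, 19, 26, 40] -> counters=[0,0,0,1,0,1,2,0,1,2,0,0,0,0,0,0,0,0,0,0,0,0,0,0,0,0,0,0,1,0,0,0,0,0,0,0,0,0,1,0,1,0,0,0,1,1]
Step 6: delete qe at [3, 6, 9, 40] -> counters=[0,0,0,0,0,1,1,0,1,1,0,0,0,0,0,0,0,0,0,0,0,0,0,0,0,0,0,0,1,0,0,0,0,0,0,0,0,0,1,0,0,0,0,0,1,1]
Step 7: delete g at [5, 6, 8, 45] -> counters=[0,0,0,0,0,0,0,0,0,1,0,0,0,0,0,0,0,0,0,0,0,0,0,0,0,0,0,0,1,0,0,0,0,0,0,0,0,0,1,0,0,0,0,0,1,0]
Step 8: delete p at [9, 28, 38, 44] -> counters=[0,0,0,0,0,0,0,0,0,0,0,0,0,0,0,0,0,0,0,0,0,0,0,0,0,0,0,0,0,0,0,0,0,0,0,0,0,0,0,0,0,0,0,0,0,0]
Step 9: insert qe at [3, 6, 9, 40] -> counters=[0,0,0,1,0,0,1,0,0,1,0,0,0,0,0,0,0,0,0,0,0,0,0,0,0,0,0,0,0,0,0,0,0,0,0,0,0,0,0,0,1,0,0,0,0,0]
Step 10: insert qe at [3, 6, 9, 40] -> counters=[0,0,0,2,0,0,2,0,0,2,0,0,0,0,0,0,0,0,0,0,0,0,0,0,0,0,0,0,0,0,0,0,0,0,0,0,0,0,0,0,2,0,0,0,0,0]
Step 11: insert g at [5, 6, 8, 45] -> counters=[0,0,0,2,0,1,3,0,1,2,0,0,0,0,0,0,0,0,0,0,0,0,0,0,0,0,0,0,0,0,0,0,0,0,0,0,0,0,0,0,2,0,0,0,0,1]
Step 12: insert p at [9, 28, 38, 44] -> counters=[0,0,0,2,0,1,3,0,1,3,0,0,0,0,0,0,0,0,0,0,0,0,0,0,0,0,0,0,1,0,0,0,0,0,0,0,0,0,1,0,2,0,0,0,1,1]
Step 13: insert p at [9, 28, 38, 44] -> counters=[0,0,0,2,0,1,3,0,1,4,0,0,0,0,0,0,0,0,0,0,0,0,0,0,0,0,0,0,2,0,0,0,0,0,0,0,0,0,2,0,2,0,0,0,2,1]
Step 14: insert g at [5, 6, 8, 45] -> counters=[0,0,0,2,0,2,4,0,2,4,0,0,0,0,0,0,0,0,0,0,0,0,0,0,0,0,0,0,2,0,0,0,0,0,0,0,0,0,2,0,2,0,0,0,2,2]
Step 15: delete g at [5, 6, 8, 45] -> counters=[0,0,0,2,0,1,3,0,1,4,0,0,0,0,0,0,0,0,0,0,0,0,0,0,0,0,0,0,2,0,0,0,0,0,0,0,0,0,2,0,2,0,0,0,2,1]
Step 16: insert qe at [3, 6, 9, 40] -> counters=[0,0,0,3,0,1,4,0,1,5,0,0,0,0,0,0,0,0,0,0,0,0,0,0,0,0,0,0,2,0,0,0,0,0,0,0,0,0,2,0,3,0,0,0,2,1]
Step 17: insert p at [9, 28, 38, 44] -> counters=[0,0,0,3,0,1,4,0,1,6,0,0,0,0,0,0,0,0,0,0,0,0,0,0,0,0,0,0,3,0,0,0,0,0,0,0,0,0,3,0,3,0,0,0,3,1]
Step 18: delete g at [5, 6, 8, 45] -> counters=[0,0,0,3,0,0,3,0,0,6,0,0,0,0,0,0,0,0,0,0,0,0,0,0,0,0,0,0,3,0,0,0,0,0,0,0,0,0,3,0,3,0,0,0,3,0]
Step 19: delete qe at [3, 6, 9, 40] -> counters=[0,0,0,2,0,0,2,0,0,5,0,0,0,0,0,0,0,0,0,0,0,0,0,0,0,0,0,0,3,0,0,0,0,0,0,0,0,0,3,0,2,0,0,0,3,0]
Step 20: insert qe at [3, 6, 9, 40] -> counters=[0,0,0,3,0,0,3,0,0,6,0,0,0,0,0,0,0,0,0,0,0,0,0,0,0,0,0,0,3,0,0,0,0,0,0,0,0,0,3,0,3,0,0,0,3,0]
Step 21: delete qe at [3, 6, 9, 40] -> counters=[0,0,0,2,0,0,2,0,0,5,0,0,0,0,0,0,0,0,0,0,0,0,0,0,0,0,0,0,3,0,0,0,0,0,0,0,0,0,3,0,2,0,0,0,3,0]
Step 22: insert g at [5, 6, 8, 45] -> counters=[0,0,0,2,0,1,3,0,1,5,0,0,0,0,0,0,0,0,0,0,0,0,0,0,0,0,0,0,3,0,0,0,0,0,0,0,0,0,3,0,2,0,0,0,3,1]
Step 23: delete g at [5, 6, 8, 45] -> counters=[0,0,0,2,0,0,2,0,0,5,0,0,0,0,0,0,0,0,0,0,0,0,0,0,0,0,0,0,3,0,0,0,0,0,0,0,0,0,3,0,2,0,0,0,3,0]
Step 24: insert y at [18, 19, 26, 40] -> counters=[0,0,0,2,0,0,2,0,0,5,0,0,0,0,0,0,0,0,1,1,0,0,0,0,0,0,1,0,3,0,0,0,0,0,0,0,0,0,3,0,3,0,0,0,3,0]
Final counters=[0,0,0,2,0,0,2,0,0,5,0,0,0,0,0,0,0,0,1,1,0,0,0,0,0,0,1,0,3,0,0,0,0,0,0,0,0,0,3,0,3,0,0,0,3,0] -> counters[28]=3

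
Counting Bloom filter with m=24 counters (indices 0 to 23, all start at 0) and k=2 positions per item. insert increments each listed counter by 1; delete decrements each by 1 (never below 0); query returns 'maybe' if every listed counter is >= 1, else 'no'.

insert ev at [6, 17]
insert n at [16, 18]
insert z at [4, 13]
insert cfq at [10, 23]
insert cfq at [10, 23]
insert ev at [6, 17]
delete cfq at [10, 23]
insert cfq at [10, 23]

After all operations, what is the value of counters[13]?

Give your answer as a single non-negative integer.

Answer: 1

Derivation:
Step 1: insert ev at [6, 17] -> counters=[0,0,0,0,0,0,1,0,0,0,0,0,0,0,0,0,0,1,0,0,0,0,0,0]
Step 2: insert n at [16, 18] -> counters=[0,0,0,0,0,0,1,0,0,0,0,0,0,0,0,0,1,1,1,0,0,0,0,0]
Step 3: insert z at [4, 13] -> counters=[0,0,0,0,1,0,1,0,0,0,0,0,0,1,0,0,1,1,1,0,0,0,0,0]
Step 4: insert cfq at [10, 23] -> counters=[0,0,0,0,1,0,1,0,0,0,1,0,0,1,0,0,1,1,1,0,0,0,0,1]
Step 5: insert cfq at [10, 23] -> counters=[0,0,0,0,1,0,1,0,0,0,2,0,0,1,0,0,1,1,1,0,0,0,0,2]
Step 6: insert ev at [6, 17] -> counters=[0,0,0,0,1,0,2,0,0,0,2,0,0,1,0,0,1,2,1,0,0,0,0,2]
Step 7: delete cfq at [10, 23] -> counters=[0,0,0,0,1,0,2,0,0,0,1,0,0,1,0,0,1,2,1,0,0,0,0,1]
Step 8: insert cfq at [10, 23] -> counters=[0,0,0,0,1,0,2,0,0,0,2,0,0,1,0,0,1,2,1,0,0,0,0,2]
Final counters=[0,0,0,0,1,0,2,0,0,0,2,0,0,1,0,0,1,2,1,0,0,0,0,2] -> counters[13]=1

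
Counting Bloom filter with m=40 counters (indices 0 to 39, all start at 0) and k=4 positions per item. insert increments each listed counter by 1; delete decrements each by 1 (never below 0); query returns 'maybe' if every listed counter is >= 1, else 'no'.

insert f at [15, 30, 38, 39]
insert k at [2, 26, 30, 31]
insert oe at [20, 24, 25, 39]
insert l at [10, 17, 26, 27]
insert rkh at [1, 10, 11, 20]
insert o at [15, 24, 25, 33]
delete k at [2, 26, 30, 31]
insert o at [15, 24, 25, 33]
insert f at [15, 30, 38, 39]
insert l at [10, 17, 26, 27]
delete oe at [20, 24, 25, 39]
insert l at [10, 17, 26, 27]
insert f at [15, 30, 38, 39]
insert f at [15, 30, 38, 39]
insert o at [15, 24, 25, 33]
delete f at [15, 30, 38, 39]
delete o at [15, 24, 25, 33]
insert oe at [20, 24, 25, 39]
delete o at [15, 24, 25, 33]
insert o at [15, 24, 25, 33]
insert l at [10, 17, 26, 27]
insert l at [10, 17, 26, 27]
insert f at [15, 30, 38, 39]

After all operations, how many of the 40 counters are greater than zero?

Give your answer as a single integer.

Answer: 14

Derivation:
Step 1: insert f at [15, 30, 38, 39] -> counters=[0,0,0,0,0,0,0,0,0,0,0,0,0,0,0,1,0,0,0,0,0,0,0,0,0,0,0,0,0,0,1,0,0,0,0,0,0,0,1,1]
Step 2: insert k at [2, 26, 30, 31] -> counters=[0,0,1,0,0,0,0,0,0,0,0,0,0,0,0,1,0,0,0,0,0,0,0,0,0,0,1,0,0,0,2,1,0,0,0,0,0,0,1,1]
Step 3: insert oe at [20, 24, 25, 39] -> counters=[0,0,1,0,0,0,0,0,0,0,0,0,0,0,0,1,0,0,0,0,1,0,0,0,1,1,1,0,0,0,2,1,0,0,0,0,0,0,1,2]
Step 4: insert l at [10, 17, 26, 27] -> counters=[0,0,1,0,0,0,0,0,0,0,1,0,0,0,0,1,0,1,0,0,1,0,0,0,1,1,2,1,0,0,2,1,0,0,0,0,0,0,1,2]
Step 5: insert rkh at [1, 10, 11, 20] -> counters=[0,1,1,0,0,0,0,0,0,0,2,1,0,0,0,1,0,1,0,0,2,0,0,0,1,1,2,1,0,0,2,1,0,0,0,0,0,0,1,2]
Step 6: insert o at [15, 24, 25, 33] -> counters=[0,1,1,0,0,0,0,0,0,0,2,1,0,0,0,2,0,1,0,0,2,0,0,0,2,2,2,1,0,0,2,1,0,1,0,0,0,0,1,2]
Step 7: delete k at [2, 26, 30, 31] -> counters=[0,1,0,0,0,0,0,0,0,0,2,1,0,0,0,2,0,1,0,0,2,0,0,0,2,2,1,1,0,0,1,0,0,1,0,0,0,0,1,2]
Step 8: insert o at [15, 24, 25, 33] -> counters=[0,1,0,0,0,0,0,0,0,0,2,1,0,0,0,3,0,1,0,0,2,0,0,0,3,3,1,1,0,0,1,0,0,2,0,0,0,0,1,2]
Step 9: insert f at [15, 30, 38, 39] -> counters=[0,1,0,0,0,0,0,0,0,0,2,1,0,0,0,4,0,1,0,0,2,0,0,0,3,3,1,1,0,0,2,0,0,2,0,0,0,0,2,3]
Step 10: insert l at [10, 17, 26, 27] -> counters=[0,1,0,0,0,0,0,0,0,0,3,1,0,0,0,4,0,2,0,0,2,0,0,0,3,3,2,2,0,0,2,0,0,2,0,0,0,0,2,3]
Step 11: delete oe at [20, 24, 25, 39] -> counters=[0,1,0,0,0,0,0,0,0,0,3,1,0,0,0,4,0,2,0,0,1,0,0,0,2,2,2,2,0,0,2,0,0,2,0,0,0,0,2,2]
Step 12: insert l at [10, 17, 26, 27] -> counters=[0,1,0,0,0,0,0,0,0,0,4,1,0,0,0,4,0,3,0,0,1,0,0,0,2,2,3,3,0,0,2,0,0,2,0,0,0,0,2,2]
Step 13: insert f at [15, 30, 38, 39] -> counters=[0,1,0,0,0,0,0,0,0,0,4,1,0,0,0,5,0,3,0,0,1,0,0,0,2,2,3,3,0,0,3,0,0,2,0,0,0,0,3,3]
Step 14: insert f at [15, 30, 38, 39] -> counters=[0,1,0,0,0,0,0,0,0,0,4,1,0,0,0,6,0,3,0,0,1,0,0,0,2,2,3,3,0,0,4,0,0,2,0,0,0,0,4,4]
Step 15: insert o at [15, 24, 25, 33] -> counters=[0,1,0,0,0,0,0,0,0,0,4,1,0,0,0,7,0,3,0,0,1,0,0,0,3,3,3,3,0,0,4,0,0,3,0,0,0,0,4,4]
Step 16: delete f at [15, 30, 38, 39] -> counters=[0,1,0,0,0,0,0,0,0,0,4,1,0,0,0,6,0,3,0,0,1,0,0,0,3,3,3,3,0,0,3,0,0,3,0,0,0,0,3,3]
Step 17: delete o at [15, 24, 25, 33] -> counters=[0,1,0,0,0,0,0,0,0,0,4,1,0,0,0,5,0,3,0,0,1,0,0,0,2,2,3,3,0,0,3,0,0,2,0,0,0,0,3,3]
Step 18: insert oe at [20, 24, 25, 39] -> counters=[0,1,0,0,0,0,0,0,0,0,4,1,0,0,0,5,0,3,0,0,2,0,0,0,3,3,3,3,0,0,3,0,0,2,0,0,0,0,3,4]
Step 19: delete o at [15, 24, 25, 33] -> counters=[0,1,0,0,0,0,0,0,0,0,4,1,0,0,0,4,0,3,0,0,2,0,0,0,2,2,3,3,0,0,3,0,0,1,0,0,0,0,3,4]
Step 20: insert o at [15, 24, 25, 33] -> counters=[0,1,0,0,0,0,0,0,0,0,4,1,0,0,0,5,0,3,0,0,2,0,0,0,3,3,3,3,0,0,3,0,0,2,0,0,0,0,3,4]
Step 21: insert l at [10, 17, 26, 27] -> counters=[0,1,0,0,0,0,0,0,0,0,5,1,0,0,0,5,0,4,0,0,2,0,0,0,3,3,4,4,0,0,3,0,0,2,0,0,0,0,3,4]
Step 22: insert l at [10, 17, 26, 27] -> counters=[0,1,0,0,0,0,0,0,0,0,6,1,0,0,0,5,0,5,0,0,2,0,0,0,3,3,5,5,0,0,3,0,0,2,0,0,0,0,3,4]
Step 23: insert f at [15, 30, 38, 39] -> counters=[0,1,0,0,0,0,0,0,0,0,6,1,0,0,0,6,0,5,0,0,2,0,0,0,3,3,5,5,0,0,4,0,0,2,0,0,0,0,4,5]
Final counters=[0,1,0,0,0,0,0,0,0,0,6,1,0,0,0,6,0,5,0,0,2,0,0,0,3,3,5,5,0,0,4,0,0,2,0,0,0,0,4,5] -> 14 nonzero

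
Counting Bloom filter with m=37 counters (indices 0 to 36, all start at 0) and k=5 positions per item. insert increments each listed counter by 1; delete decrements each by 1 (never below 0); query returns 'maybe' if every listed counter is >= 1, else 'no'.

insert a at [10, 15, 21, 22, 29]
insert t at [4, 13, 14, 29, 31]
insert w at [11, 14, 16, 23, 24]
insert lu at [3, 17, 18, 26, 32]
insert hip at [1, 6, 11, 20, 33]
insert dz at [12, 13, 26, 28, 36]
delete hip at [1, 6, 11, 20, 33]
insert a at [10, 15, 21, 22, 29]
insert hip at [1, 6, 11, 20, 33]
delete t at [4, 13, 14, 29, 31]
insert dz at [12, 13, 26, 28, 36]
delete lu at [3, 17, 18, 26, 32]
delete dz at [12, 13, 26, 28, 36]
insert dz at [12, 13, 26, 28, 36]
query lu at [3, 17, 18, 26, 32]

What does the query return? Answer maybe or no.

Answer: no

Derivation:
Step 1: insert a at [10, 15, 21, 22, 29] -> counters=[0,0,0,0,0,0,0,0,0,0,1,0,0,0,0,1,0,0,0,0,0,1,1,0,0,0,0,0,0,1,0,0,0,0,0,0,0]
Step 2: insert t at [4, 13, 14, 29, 31] -> counters=[0,0,0,0,1,0,0,0,0,0,1,0,0,1,1,1,0,0,0,0,0,1,1,0,0,0,0,0,0,2,0,1,0,0,0,0,0]
Step 3: insert w at [11, 14, 16, 23, 24] -> counters=[0,0,0,0,1,0,0,0,0,0,1,1,0,1,2,1,1,0,0,0,0,1,1,1,1,0,0,0,0,2,0,1,0,0,0,0,0]
Step 4: insert lu at [3, 17, 18, 26, 32] -> counters=[0,0,0,1,1,0,0,0,0,0,1,1,0,1,2,1,1,1,1,0,0,1,1,1,1,0,1,0,0,2,0,1,1,0,0,0,0]
Step 5: insert hip at [1, 6, 11, 20, 33] -> counters=[0,1,0,1,1,0,1,0,0,0,1,2,0,1,2,1,1,1,1,0,1,1,1,1,1,0,1,0,0,2,0,1,1,1,0,0,0]
Step 6: insert dz at [12, 13, 26, 28, 36] -> counters=[0,1,0,1,1,0,1,0,0,0,1,2,1,2,2,1,1,1,1,0,1,1,1,1,1,0,2,0,1,2,0,1,1,1,0,0,1]
Step 7: delete hip at [1, 6, 11, 20, 33] -> counters=[0,0,0,1,1,0,0,0,0,0,1,1,1,2,2,1,1,1,1,0,0,1,1,1,1,0,2,0,1,2,0,1,1,0,0,0,1]
Step 8: insert a at [10, 15, 21, 22, 29] -> counters=[0,0,0,1,1,0,0,0,0,0,2,1,1,2,2,2,1,1,1,0,0,2,2,1,1,0,2,0,1,3,0,1,1,0,0,0,1]
Step 9: insert hip at [1, 6, 11, 20, 33] -> counters=[0,1,0,1,1,0,1,0,0,0,2,2,1,2,2,2,1,1,1,0,1,2,2,1,1,0,2,0,1,3,0,1,1,1,0,0,1]
Step 10: delete t at [4, 13, 14, 29, 31] -> counters=[0,1,0,1,0,0,1,0,0,0,2,2,1,1,1,2,1,1,1,0,1,2,2,1,1,0,2,0,1,2,0,0,1,1,0,0,1]
Step 11: insert dz at [12, 13, 26, 28, 36] -> counters=[0,1,0,1,0,0,1,0,0,0,2,2,2,2,1,2,1,1,1,0,1,2,2,1,1,0,3,0,2,2,0,0,1,1,0,0,2]
Step 12: delete lu at [3, 17, 18, 26, 32] -> counters=[0,1,0,0,0,0,1,0,0,0,2,2,2,2,1,2,1,0,0,0,1,2,2,1,1,0,2,0,2,2,0,0,0,1,0,0,2]
Step 13: delete dz at [12, 13, 26, 28, 36] -> counters=[0,1,0,0,0,0,1,0,0,0,2,2,1,1,1,2,1,0,0,0,1,2,2,1,1,0,1,0,1,2,0,0,0,1,0,0,1]
Step 14: insert dz at [12, 13, 26, 28, 36] -> counters=[0,1,0,0,0,0,1,0,0,0,2,2,2,2,1,2,1,0,0,0,1,2,2,1,1,0,2,0,2,2,0,0,0,1,0,0,2]
Query lu: check counters[3]=0 counters[17]=0 counters[18]=0 counters[26]=2 counters[32]=0 -> no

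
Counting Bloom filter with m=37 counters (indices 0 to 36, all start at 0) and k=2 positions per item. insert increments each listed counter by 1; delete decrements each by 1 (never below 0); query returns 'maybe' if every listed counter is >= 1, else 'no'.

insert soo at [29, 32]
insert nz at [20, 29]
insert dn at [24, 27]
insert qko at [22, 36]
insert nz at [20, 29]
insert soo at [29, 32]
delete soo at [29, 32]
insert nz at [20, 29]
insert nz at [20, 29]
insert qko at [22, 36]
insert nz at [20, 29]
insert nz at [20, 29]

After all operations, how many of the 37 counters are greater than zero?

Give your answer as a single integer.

Answer: 7

Derivation:
Step 1: insert soo at [29, 32] -> counters=[0,0,0,0,0,0,0,0,0,0,0,0,0,0,0,0,0,0,0,0,0,0,0,0,0,0,0,0,0,1,0,0,1,0,0,0,0]
Step 2: insert nz at [20, 29] -> counters=[0,0,0,0,0,0,0,0,0,0,0,0,0,0,0,0,0,0,0,0,1,0,0,0,0,0,0,0,0,2,0,0,1,0,0,0,0]
Step 3: insert dn at [24, 27] -> counters=[0,0,0,0,0,0,0,0,0,0,0,0,0,0,0,0,0,0,0,0,1,0,0,0,1,0,0,1,0,2,0,0,1,0,0,0,0]
Step 4: insert qko at [22, 36] -> counters=[0,0,0,0,0,0,0,0,0,0,0,0,0,0,0,0,0,0,0,0,1,0,1,0,1,0,0,1,0,2,0,0,1,0,0,0,1]
Step 5: insert nz at [20, 29] -> counters=[0,0,0,0,0,0,0,0,0,0,0,0,0,0,0,0,0,0,0,0,2,0,1,0,1,0,0,1,0,3,0,0,1,0,0,0,1]
Step 6: insert soo at [29, 32] -> counters=[0,0,0,0,0,0,0,0,0,0,0,0,0,0,0,0,0,0,0,0,2,0,1,0,1,0,0,1,0,4,0,0,2,0,0,0,1]
Step 7: delete soo at [29, 32] -> counters=[0,0,0,0,0,0,0,0,0,0,0,0,0,0,0,0,0,0,0,0,2,0,1,0,1,0,0,1,0,3,0,0,1,0,0,0,1]
Step 8: insert nz at [20, 29] -> counters=[0,0,0,0,0,0,0,0,0,0,0,0,0,0,0,0,0,0,0,0,3,0,1,0,1,0,0,1,0,4,0,0,1,0,0,0,1]
Step 9: insert nz at [20, 29] -> counters=[0,0,0,0,0,0,0,0,0,0,0,0,0,0,0,0,0,0,0,0,4,0,1,0,1,0,0,1,0,5,0,0,1,0,0,0,1]
Step 10: insert qko at [22, 36] -> counters=[0,0,0,0,0,0,0,0,0,0,0,0,0,0,0,0,0,0,0,0,4,0,2,0,1,0,0,1,0,5,0,0,1,0,0,0,2]
Step 11: insert nz at [20, 29] -> counters=[0,0,0,0,0,0,0,0,0,0,0,0,0,0,0,0,0,0,0,0,5,0,2,0,1,0,0,1,0,6,0,0,1,0,0,0,2]
Step 12: insert nz at [20, 29] -> counters=[0,0,0,0,0,0,0,0,0,0,0,0,0,0,0,0,0,0,0,0,6,0,2,0,1,0,0,1,0,7,0,0,1,0,0,0,2]
Final counters=[0,0,0,0,0,0,0,0,0,0,0,0,0,0,0,0,0,0,0,0,6,0,2,0,1,0,0,1,0,7,0,0,1,0,0,0,2] -> 7 nonzero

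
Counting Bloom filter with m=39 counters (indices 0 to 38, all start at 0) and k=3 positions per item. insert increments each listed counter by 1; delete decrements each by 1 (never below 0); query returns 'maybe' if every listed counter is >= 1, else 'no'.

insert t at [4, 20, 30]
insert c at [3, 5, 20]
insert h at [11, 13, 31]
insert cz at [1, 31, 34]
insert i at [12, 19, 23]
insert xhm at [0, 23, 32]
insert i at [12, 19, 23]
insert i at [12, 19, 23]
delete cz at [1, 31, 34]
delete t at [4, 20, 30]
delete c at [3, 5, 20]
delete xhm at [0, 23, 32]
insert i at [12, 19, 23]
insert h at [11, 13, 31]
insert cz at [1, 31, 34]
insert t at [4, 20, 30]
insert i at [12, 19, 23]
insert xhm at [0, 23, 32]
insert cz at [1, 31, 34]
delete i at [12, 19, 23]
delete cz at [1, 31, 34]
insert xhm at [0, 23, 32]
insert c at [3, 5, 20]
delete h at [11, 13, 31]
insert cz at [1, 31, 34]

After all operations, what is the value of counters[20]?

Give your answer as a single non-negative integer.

Answer: 2

Derivation:
Step 1: insert t at [4, 20, 30] -> counters=[0,0,0,0,1,0,0,0,0,0,0,0,0,0,0,0,0,0,0,0,1,0,0,0,0,0,0,0,0,0,1,0,0,0,0,0,0,0,0]
Step 2: insert c at [3, 5, 20] -> counters=[0,0,0,1,1,1,0,0,0,0,0,0,0,0,0,0,0,0,0,0,2,0,0,0,0,0,0,0,0,0,1,0,0,0,0,0,0,0,0]
Step 3: insert h at [11, 13, 31] -> counters=[0,0,0,1,1,1,0,0,0,0,0,1,0,1,0,0,0,0,0,0,2,0,0,0,0,0,0,0,0,0,1,1,0,0,0,0,0,0,0]
Step 4: insert cz at [1, 31, 34] -> counters=[0,1,0,1,1,1,0,0,0,0,0,1,0,1,0,0,0,0,0,0,2,0,0,0,0,0,0,0,0,0,1,2,0,0,1,0,0,0,0]
Step 5: insert i at [12, 19, 23] -> counters=[0,1,0,1,1,1,0,0,0,0,0,1,1,1,0,0,0,0,0,1,2,0,0,1,0,0,0,0,0,0,1,2,0,0,1,0,0,0,0]
Step 6: insert xhm at [0, 23, 32] -> counters=[1,1,0,1,1,1,0,0,0,0,0,1,1,1,0,0,0,0,0,1,2,0,0,2,0,0,0,0,0,0,1,2,1,0,1,0,0,0,0]
Step 7: insert i at [12, 19, 23] -> counters=[1,1,0,1,1,1,0,0,0,0,0,1,2,1,0,0,0,0,0,2,2,0,0,3,0,0,0,0,0,0,1,2,1,0,1,0,0,0,0]
Step 8: insert i at [12, 19, 23] -> counters=[1,1,0,1,1,1,0,0,0,0,0,1,3,1,0,0,0,0,0,3,2,0,0,4,0,0,0,0,0,0,1,2,1,0,1,0,0,0,0]
Step 9: delete cz at [1, 31, 34] -> counters=[1,0,0,1,1,1,0,0,0,0,0,1,3,1,0,0,0,0,0,3,2,0,0,4,0,0,0,0,0,0,1,1,1,0,0,0,0,0,0]
Step 10: delete t at [4, 20, 30] -> counters=[1,0,0,1,0,1,0,0,0,0,0,1,3,1,0,0,0,0,0,3,1,0,0,4,0,0,0,0,0,0,0,1,1,0,0,0,0,0,0]
Step 11: delete c at [3, 5, 20] -> counters=[1,0,0,0,0,0,0,0,0,0,0,1,3,1,0,0,0,0,0,3,0,0,0,4,0,0,0,0,0,0,0,1,1,0,0,0,0,0,0]
Step 12: delete xhm at [0, 23, 32] -> counters=[0,0,0,0,0,0,0,0,0,0,0,1,3,1,0,0,0,0,0,3,0,0,0,3,0,0,0,0,0,0,0,1,0,0,0,0,0,0,0]
Step 13: insert i at [12, 19, 23] -> counters=[0,0,0,0,0,0,0,0,0,0,0,1,4,1,0,0,0,0,0,4,0,0,0,4,0,0,0,0,0,0,0,1,0,0,0,0,0,0,0]
Step 14: insert h at [11, 13, 31] -> counters=[0,0,0,0,0,0,0,0,0,0,0,2,4,2,0,0,0,0,0,4,0,0,0,4,0,0,0,0,0,0,0,2,0,0,0,0,0,0,0]
Step 15: insert cz at [1, 31, 34] -> counters=[0,1,0,0,0,0,0,0,0,0,0,2,4,2,0,0,0,0,0,4,0,0,0,4,0,0,0,0,0,0,0,3,0,0,1,0,0,0,0]
Step 16: insert t at [4, 20, 30] -> counters=[0,1,0,0,1,0,0,0,0,0,0,2,4,2,0,0,0,0,0,4,1,0,0,4,0,0,0,0,0,0,1,3,0,0,1,0,0,0,0]
Step 17: insert i at [12, 19, 23] -> counters=[0,1,0,0,1,0,0,0,0,0,0,2,5,2,0,0,0,0,0,5,1,0,0,5,0,0,0,0,0,0,1,3,0,0,1,0,0,0,0]
Step 18: insert xhm at [0, 23, 32] -> counters=[1,1,0,0,1,0,0,0,0,0,0,2,5,2,0,0,0,0,0,5,1,0,0,6,0,0,0,0,0,0,1,3,1,0,1,0,0,0,0]
Step 19: insert cz at [1, 31, 34] -> counters=[1,2,0,0,1,0,0,0,0,0,0,2,5,2,0,0,0,0,0,5,1,0,0,6,0,0,0,0,0,0,1,4,1,0,2,0,0,0,0]
Step 20: delete i at [12, 19, 23] -> counters=[1,2,0,0,1,0,0,0,0,0,0,2,4,2,0,0,0,0,0,4,1,0,0,5,0,0,0,0,0,0,1,4,1,0,2,0,0,0,0]
Step 21: delete cz at [1, 31, 34] -> counters=[1,1,0,0,1,0,0,0,0,0,0,2,4,2,0,0,0,0,0,4,1,0,0,5,0,0,0,0,0,0,1,3,1,0,1,0,0,0,0]
Step 22: insert xhm at [0, 23, 32] -> counters=[2,1,0,0,1,0,0,0,0,0,0,2,4,2,0,0,0,0,0,4,1,0,0,6,0,0,0,0,0,0,1,3,2,0,1,0,0,0,0]
Step 23: insert c at [3, 5, 20] -> counters=[2,1,0,1,1,1,0,0,0,0,0,2,4,2,0,0,0,0,0,4,2,0,0,6,0,0,0,0,0,0,1,3,2,0,1,0,0,0,0]
Step 24: delete h at [11, 13, 31] -> counters=[2,1,0,1,1,1,0,0,0,0,0,1,4,1,0,0,0,0,0,4,2,0,0,6,0,0,0,0,0,0,1,2,2,0,1,0,0,0,0]
Step 25: insert cz at [1, 31, 34] -> counters=[2,2,0,1,1,1,0,0,0,0,0,1,4,1,0,0,0,0,0,4,2,0,0,6,0,0,0,0,0,0,1,3,2,0,2,0,0,0,0]
Final counters=[2,2,0,1,1,1,0,0,0,0,0,1,4,1,0,0,0,0,0,4,2,0,0,6,0,0,0,0,0,0,1,3,2,0,2,0,0,0,0] -> counters[20]=2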